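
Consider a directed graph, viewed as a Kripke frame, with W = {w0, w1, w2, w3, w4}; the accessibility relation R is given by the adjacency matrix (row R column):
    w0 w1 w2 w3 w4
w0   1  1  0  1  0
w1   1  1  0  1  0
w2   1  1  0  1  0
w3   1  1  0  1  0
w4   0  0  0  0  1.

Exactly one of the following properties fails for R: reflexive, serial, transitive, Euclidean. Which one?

Reflexive: no — w2 is not related to itself.
Serial: yes — every world has a successor (e.g. w0 R w0).
Transitive: yes — every two-step R-path is closed by a direct edge.
Euclidean: yes — any two successors of a common world are R-related.
Only reflexive fails.

reflexive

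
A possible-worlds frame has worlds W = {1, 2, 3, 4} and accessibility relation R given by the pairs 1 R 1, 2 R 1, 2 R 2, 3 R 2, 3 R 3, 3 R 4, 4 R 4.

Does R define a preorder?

No

Reflexive: yes — every world is R-related to itself.
Transitive: no — 3 R 2 and 2 R 1, but not 3 R 1.
So R is not a preorder.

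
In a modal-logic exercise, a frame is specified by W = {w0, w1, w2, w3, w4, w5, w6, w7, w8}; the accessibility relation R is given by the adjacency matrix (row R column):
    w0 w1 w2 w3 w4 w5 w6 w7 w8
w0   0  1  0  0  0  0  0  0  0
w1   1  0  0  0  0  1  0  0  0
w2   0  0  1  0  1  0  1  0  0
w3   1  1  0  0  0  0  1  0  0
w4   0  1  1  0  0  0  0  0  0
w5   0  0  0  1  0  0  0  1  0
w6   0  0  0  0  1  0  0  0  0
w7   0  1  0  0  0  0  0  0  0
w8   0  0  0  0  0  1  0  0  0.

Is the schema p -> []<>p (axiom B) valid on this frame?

No

By correspondence theory, B is valid on a frame iff R is symmetric.
Symmetric: no — w1 R w5 but not w5 R w1.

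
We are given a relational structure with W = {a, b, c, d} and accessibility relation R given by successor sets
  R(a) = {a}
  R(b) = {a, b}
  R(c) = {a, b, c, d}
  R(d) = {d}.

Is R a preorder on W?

Yes

Reflexive: yes — every world is R-related to itself.
Transitive: yes — every two-step R-path is closed by a direct edge.
So R is a preorder.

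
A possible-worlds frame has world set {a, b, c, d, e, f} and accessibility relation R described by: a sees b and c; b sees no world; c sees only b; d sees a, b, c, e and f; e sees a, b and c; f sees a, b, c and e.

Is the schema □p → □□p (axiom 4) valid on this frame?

Axiom 4 corresponds to the accessibility relation being transitive.
Transitive: yes — every two-step R-path is closed by a direct edge.

Yes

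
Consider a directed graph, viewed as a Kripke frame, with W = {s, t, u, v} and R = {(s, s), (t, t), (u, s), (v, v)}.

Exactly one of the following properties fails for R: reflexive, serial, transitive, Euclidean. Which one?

Reflexive: no — u is not related to itself.
Serial: yes — every world has a successor (e.g. s R s).
Transitive: yes — every two-step R-path is closed by a direct edge.
Euclidean: yes — any two successors of a common world are R-related.
Only reflexive fails.

reflexive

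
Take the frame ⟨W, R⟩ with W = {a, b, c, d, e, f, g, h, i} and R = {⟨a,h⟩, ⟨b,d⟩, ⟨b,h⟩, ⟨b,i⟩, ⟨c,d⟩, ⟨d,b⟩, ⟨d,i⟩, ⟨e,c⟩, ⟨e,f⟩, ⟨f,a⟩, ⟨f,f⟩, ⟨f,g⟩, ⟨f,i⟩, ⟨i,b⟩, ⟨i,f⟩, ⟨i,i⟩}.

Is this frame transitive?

Transitive: no — b R i and i R f, but not b R f.

No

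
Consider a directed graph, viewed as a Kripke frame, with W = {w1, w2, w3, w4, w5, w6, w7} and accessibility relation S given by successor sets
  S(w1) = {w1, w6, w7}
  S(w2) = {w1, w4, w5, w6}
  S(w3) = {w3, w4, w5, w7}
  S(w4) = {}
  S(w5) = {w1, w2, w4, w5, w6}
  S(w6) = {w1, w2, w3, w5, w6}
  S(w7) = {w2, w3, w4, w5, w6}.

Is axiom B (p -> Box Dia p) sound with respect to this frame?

Axiom B corresponds to the accessibility relation being symmetric.
Symmetric: no — w1 S w7 but not w7 S w1.

No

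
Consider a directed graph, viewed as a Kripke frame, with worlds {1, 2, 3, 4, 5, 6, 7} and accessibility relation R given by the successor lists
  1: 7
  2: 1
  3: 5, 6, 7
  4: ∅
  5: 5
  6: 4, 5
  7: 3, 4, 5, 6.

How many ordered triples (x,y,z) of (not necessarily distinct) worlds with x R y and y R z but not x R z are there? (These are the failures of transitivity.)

9

Enumerating: (1,7,3), (1,7,4), (1,7,5), (1,7,6), (2,1,7), (3,6,4), (3,7,3), (3,7,4), (7,3,7).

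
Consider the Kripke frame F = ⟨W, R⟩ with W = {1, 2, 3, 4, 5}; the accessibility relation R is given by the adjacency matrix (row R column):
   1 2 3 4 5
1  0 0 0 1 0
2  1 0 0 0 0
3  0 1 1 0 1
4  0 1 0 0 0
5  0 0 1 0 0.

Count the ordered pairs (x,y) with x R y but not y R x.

4

Enumerating: (1,4), (2,1), (3,2), (4,2).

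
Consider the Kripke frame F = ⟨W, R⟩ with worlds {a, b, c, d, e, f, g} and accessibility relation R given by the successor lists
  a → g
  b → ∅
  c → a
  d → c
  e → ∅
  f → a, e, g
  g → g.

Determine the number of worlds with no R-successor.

Enumerating: b, e.

2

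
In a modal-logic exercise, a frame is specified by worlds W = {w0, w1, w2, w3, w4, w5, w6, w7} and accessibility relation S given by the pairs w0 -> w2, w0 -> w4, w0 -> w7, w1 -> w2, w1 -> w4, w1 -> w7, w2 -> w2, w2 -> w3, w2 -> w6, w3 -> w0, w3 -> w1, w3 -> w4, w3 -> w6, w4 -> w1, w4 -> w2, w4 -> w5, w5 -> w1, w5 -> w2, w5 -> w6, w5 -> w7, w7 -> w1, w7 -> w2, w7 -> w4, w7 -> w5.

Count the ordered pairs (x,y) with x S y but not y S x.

Enumerating: (w0,w2), (w0,w4), (w0,w7), (w1,w2), (w2,w3), (w2,w6), (w3,w0), (w3,w1), (w3,w4), (w3,w6), (w4,w2), (w4,w5), (w5,w1), (w5,w2), (w5,w6), (w7,w2), (w7,w4).

17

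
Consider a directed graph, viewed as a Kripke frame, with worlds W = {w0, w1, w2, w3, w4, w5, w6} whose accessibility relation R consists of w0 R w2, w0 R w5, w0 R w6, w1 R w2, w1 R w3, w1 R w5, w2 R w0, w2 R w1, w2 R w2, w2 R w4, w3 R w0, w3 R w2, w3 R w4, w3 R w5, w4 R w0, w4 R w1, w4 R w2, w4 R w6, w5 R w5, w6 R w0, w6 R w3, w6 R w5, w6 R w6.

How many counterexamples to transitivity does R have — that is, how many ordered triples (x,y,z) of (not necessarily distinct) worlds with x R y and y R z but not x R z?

Enumerating: (w0,w2,w0), (w0,w2,w1), (w0,w2,w4), (w0,w6,w0), (w0,w6,w3), (w1,w2,w0), (w1,w2,w1), (w1,w2,w4), (w1,w3,w0), (w1,w3,w4), (w2,w0,w5), (w2,w0,w6), … and 16 more.
Total: 28.

28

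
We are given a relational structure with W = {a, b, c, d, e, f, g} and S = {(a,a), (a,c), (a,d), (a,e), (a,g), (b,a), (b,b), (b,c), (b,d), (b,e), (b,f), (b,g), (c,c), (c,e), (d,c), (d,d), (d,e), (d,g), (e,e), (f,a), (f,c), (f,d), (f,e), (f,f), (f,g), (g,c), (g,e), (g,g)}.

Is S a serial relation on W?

Serial: yes — every world has a successor (e.g. a S a).

Yes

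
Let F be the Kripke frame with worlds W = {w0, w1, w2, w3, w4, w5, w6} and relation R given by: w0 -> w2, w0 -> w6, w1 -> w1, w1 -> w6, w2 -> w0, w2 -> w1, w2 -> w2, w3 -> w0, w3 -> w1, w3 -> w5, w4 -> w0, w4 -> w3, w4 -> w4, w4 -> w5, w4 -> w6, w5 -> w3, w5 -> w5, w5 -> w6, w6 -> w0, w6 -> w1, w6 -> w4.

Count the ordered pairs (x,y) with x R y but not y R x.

Enumerating: (w2,w1), (w3,w0), (w3,w1), (w4,w0), (w4,w3), (w4,w5), (w5,w6).

7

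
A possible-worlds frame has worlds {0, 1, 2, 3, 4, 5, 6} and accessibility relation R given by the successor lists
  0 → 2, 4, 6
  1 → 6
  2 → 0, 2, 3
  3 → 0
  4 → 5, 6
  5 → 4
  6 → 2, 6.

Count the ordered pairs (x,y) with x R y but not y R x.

Enumerating: (0,4), (0,6), (1,6), (2,3), (3,0), (4,6), (6,2).

7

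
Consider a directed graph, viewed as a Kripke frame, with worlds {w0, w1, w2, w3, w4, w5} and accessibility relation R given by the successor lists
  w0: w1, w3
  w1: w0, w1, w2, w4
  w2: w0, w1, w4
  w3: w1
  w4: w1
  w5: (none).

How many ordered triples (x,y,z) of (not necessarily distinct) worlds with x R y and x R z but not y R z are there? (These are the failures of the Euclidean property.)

13

Enumerating: (w0,w1,w3), (w0,w3,w3), (w1,w0,w0), (w1,w0,w2), (w1,w0,w4), (w1,w2,w2), (w1,w4,w0), (w1,w4,w2), (w1,w4,w4), (w2,w0,w0), (w2,w0,w4), (w2,w4,w0), (w2,w4,w4).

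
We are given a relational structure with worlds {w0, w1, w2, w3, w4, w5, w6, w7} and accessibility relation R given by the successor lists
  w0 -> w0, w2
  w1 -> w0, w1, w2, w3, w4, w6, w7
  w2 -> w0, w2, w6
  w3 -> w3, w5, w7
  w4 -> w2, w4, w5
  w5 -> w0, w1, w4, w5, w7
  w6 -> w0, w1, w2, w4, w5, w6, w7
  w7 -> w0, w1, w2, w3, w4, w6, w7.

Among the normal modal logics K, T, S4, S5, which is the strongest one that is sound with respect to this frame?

T

Reflexive (axiom T): yes — every world is R-related to itself.
Transitive (axiom 4): no — w0 R w2 and w2 R w6, but not w0 R w6.
Euclidean (axiom 5): no — w1 R w0 and w1 R w3, but not w0 R w3.
So F validates K, T; S4 would additionally require R to be transitive. The strongest is T.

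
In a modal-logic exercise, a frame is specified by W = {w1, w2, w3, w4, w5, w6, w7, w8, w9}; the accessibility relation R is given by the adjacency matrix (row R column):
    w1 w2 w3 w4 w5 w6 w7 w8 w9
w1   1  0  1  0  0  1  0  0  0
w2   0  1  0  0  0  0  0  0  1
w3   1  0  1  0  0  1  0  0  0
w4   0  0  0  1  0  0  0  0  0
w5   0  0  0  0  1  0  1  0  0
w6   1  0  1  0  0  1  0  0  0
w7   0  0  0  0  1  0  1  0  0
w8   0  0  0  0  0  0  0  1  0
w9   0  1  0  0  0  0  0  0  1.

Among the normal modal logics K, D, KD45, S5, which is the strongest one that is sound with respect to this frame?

Serial (axiom D): yes — every world has a successor (e.g. w1 R w1).
Euclidean (axiom 5): yes — any two successors of a common world are R-related.
Transitive (axiom 4): yes — every two-step R-path is closed by a direct edge.
Reflexive (axiom T): yes — every world is R-related to itself.
So F validates K, D, KD45, S5. The strongest is S5.

S5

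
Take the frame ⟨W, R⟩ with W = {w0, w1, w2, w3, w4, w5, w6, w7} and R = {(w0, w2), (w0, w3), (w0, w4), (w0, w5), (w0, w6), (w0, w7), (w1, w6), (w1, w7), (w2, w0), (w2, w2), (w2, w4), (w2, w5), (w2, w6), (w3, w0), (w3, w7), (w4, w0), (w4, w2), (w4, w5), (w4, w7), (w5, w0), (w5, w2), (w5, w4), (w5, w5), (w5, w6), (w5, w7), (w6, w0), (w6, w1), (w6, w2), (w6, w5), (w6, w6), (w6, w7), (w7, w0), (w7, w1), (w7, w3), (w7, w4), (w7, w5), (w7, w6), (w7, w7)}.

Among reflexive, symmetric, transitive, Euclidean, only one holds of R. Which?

symmetric

Reflexive: no — w0 is not related to itself.
Symmetric: yes — every pair in R has its reverse in R.
Transitive: no — w0 R w6 and w6 R w1, but not w0 R w1.
Euclidean: no — w0 R w2 and w0 R w3, but not w2 R w3.
Only symmetric holds.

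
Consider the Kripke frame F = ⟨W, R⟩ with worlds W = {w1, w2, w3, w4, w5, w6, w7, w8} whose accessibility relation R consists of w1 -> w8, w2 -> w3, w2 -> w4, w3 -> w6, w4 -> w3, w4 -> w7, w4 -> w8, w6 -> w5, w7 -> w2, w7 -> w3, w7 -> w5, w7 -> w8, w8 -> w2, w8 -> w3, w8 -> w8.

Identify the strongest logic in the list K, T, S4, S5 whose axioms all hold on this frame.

K

Reflexive (axiom T): no — w1 is not related to itself.
Transitive (axiom 4): no — w1 R w8 and w8 R w2, but not w1 R w2.
Euclidean (axiom 5): no — w2 R w3 and w2 R w4, but not w3 R w4.
So F validates K; T would additionally require R to be reflexive. The strongest is K.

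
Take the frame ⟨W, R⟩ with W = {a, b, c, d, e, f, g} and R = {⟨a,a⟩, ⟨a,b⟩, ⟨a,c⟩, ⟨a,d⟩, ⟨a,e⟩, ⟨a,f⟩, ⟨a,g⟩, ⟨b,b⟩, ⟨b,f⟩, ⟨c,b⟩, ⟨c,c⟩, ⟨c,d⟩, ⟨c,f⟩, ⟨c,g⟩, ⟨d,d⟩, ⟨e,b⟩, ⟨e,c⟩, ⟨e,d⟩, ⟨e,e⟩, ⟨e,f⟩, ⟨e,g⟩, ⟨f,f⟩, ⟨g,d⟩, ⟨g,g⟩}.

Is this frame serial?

Serial: yes — every world has a successor (e.g. a R a).

Yes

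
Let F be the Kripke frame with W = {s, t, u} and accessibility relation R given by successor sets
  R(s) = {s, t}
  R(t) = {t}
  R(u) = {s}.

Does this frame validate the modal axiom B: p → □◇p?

By correspondence theory, B is valid on a frame iff R is symmetric.
Symmetric: no — s R t but not t R s.

No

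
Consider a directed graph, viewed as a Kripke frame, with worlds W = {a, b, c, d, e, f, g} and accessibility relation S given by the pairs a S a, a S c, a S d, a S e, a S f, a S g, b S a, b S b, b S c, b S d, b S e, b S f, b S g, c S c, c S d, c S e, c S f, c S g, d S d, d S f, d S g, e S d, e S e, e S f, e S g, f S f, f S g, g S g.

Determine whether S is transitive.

Transitive: yes — every two-step S-path is closed by a direct edge.

Yes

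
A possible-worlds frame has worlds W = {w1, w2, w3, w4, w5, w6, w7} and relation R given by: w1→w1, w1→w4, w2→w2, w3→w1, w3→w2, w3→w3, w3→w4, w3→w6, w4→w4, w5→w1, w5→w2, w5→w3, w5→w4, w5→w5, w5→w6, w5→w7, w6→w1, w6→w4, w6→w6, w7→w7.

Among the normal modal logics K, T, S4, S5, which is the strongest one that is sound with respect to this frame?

Reflexive (axiom T): yes — every world is R-related to itself.
Transitive (axiom 4): yes — every two-step R-path is closed by a direct edge.
Euclidean (axiom 5): no — w3 R w1 and w3 R w2, but not w1 R w2.
So F validates K, T, S4; S5 would additionally require R to be Euclidean. The strongest is S4.

S4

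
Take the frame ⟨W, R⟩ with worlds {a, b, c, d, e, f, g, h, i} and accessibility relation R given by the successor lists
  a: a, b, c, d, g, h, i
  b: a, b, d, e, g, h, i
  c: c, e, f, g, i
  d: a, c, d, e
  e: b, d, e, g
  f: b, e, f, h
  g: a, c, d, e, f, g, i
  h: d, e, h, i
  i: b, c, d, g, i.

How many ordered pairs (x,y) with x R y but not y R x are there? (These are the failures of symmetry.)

Enumerating: (a,c), (a,h), (a,i), (b,d), (b,g), (b,h), (c,e), (c,f), (d,c), (f,b), (f,e), (f,h), (g,d), (g,f), (h,d), (h,e), (h,i), (i,d).

18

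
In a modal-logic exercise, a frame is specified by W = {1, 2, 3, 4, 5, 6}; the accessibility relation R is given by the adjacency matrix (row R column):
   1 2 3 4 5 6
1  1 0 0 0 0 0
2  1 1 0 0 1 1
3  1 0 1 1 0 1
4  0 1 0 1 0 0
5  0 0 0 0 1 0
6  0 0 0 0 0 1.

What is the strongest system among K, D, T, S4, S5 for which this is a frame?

T

Serial (axiom D): yes — every world has a successor (e.g. 1 R 1).
Reflexive (axiom T): yes — every world is R-related to itself.
Transitive (axiom 4): no — 3 R 4 and 4 R 2, but not 3 R 2.
Euclidean (axiom 5): no — 2 R 1 and 2 R 5, but not 1 R 5.
So F validates K, D, T; S4 would additionally require R to be transitive. The strongest is T.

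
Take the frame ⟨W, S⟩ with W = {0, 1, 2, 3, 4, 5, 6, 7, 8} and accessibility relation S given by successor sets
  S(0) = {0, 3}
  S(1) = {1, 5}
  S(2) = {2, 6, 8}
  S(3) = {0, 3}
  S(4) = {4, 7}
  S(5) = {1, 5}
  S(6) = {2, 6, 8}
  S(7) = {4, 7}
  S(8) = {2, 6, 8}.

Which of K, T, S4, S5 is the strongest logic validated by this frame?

Reflexive (axiom T): yes — every world is S-related to itself.
Transitive (axiom 4): yes — every two-step S-path is closed by a direct edge.
Euclidean (axiom 5): yes — any two successors of a common world are S-related.
So F validates K, T, S4, S5. The strongest is S5.

S5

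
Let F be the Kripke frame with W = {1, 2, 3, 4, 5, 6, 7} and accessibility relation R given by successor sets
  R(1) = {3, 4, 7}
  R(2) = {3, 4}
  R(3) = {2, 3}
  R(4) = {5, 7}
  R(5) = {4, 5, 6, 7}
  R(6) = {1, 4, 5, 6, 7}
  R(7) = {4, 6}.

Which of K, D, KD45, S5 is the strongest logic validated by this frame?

Serial (axiom D): yes — every world has a successor (e.g. 1 R 3).
Euclidean (axiom 5): no — 1 R 3 and 1 R 4, but not 3 R 4.
Transitive (axiom 4): no — 1 R 3 and 3 R 2, but not 1 R 2.
Reflexive (axiom T): no — 1 is not related to itself.
So F validates K, D; KD45 would additionally require R to be Euclidean and transitive. The strongest is D.

D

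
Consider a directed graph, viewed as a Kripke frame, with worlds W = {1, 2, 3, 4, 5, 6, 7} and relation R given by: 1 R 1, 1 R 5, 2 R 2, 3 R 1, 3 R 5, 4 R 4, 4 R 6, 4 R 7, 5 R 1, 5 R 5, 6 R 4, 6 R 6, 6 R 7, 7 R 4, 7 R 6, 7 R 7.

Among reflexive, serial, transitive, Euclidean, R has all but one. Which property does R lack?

reflexive

Reflexive: no — 3 is not related to itself.
Serial: yes — every world has a successor (e.g. 1 R 1).
Transitive: yes — every two-step R-path is closed by a direct edge.
Euclidean: yes — any two successors of a common world are R-related.
Only reflexive fails.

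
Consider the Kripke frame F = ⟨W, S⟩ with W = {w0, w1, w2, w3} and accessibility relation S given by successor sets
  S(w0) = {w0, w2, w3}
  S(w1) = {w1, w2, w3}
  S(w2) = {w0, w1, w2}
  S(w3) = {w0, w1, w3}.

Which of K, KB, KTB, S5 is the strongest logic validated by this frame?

Symmetric (axiom B): yes — every pair in S has its reverse in S.
Reflexive (axiom T): yes — every world is S-related to itself.
Euclidean (axiom 5): no — w0 S w2 and w0 S w3, but not w2 S w3.
So F validates K, KB, KTB; S5 would additionally require S to be Euclidean. The strongest is KTB.

KTB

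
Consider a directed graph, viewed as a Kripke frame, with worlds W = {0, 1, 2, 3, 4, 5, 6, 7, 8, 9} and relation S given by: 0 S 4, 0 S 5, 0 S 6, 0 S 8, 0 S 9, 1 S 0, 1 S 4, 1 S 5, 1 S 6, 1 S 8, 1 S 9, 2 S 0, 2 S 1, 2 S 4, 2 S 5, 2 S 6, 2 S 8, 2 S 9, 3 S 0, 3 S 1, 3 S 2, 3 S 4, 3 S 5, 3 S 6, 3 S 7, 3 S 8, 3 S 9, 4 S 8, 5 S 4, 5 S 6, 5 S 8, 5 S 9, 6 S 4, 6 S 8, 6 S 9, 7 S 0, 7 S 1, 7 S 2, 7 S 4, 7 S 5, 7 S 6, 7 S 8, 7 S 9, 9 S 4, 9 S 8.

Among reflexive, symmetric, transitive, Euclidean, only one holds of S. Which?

transitive

Reflexive: no — 0 is not related to itself.
Symmetric: no — 0 S 4 but not 4 S 0.
Transitive: yes — every two-step S-path is closed by a direct edge.
Euclidean: no — 0 S 4 and 0 S 5, but not 4 S 5.
Only transitive holds.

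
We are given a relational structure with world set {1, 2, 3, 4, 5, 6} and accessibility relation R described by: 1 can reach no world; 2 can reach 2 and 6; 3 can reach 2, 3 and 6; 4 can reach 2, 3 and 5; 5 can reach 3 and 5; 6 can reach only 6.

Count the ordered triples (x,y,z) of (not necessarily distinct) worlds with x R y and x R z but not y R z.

Enumerating: (2,6,2), (3,2,3), (3,6,2), (3,6,3), (4,2,3), (4,2,5), (4,3,5), (4,5,2), (5,3,5).

9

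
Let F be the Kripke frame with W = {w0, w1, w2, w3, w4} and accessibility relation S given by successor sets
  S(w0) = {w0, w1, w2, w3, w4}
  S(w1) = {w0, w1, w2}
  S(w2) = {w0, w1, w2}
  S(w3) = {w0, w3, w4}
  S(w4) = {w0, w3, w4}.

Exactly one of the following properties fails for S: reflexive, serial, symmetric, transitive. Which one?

Reflexive: yes — every world is S-related to itself.
Serial: yes — every world has a successor (e.g. w0 S w0).
Symmetric: yes — every pair in S has its reverse in S.
Transitive: no — w1 S w0 and w0 S w3, but not w1 S w3.
Only transitive fails.

transitive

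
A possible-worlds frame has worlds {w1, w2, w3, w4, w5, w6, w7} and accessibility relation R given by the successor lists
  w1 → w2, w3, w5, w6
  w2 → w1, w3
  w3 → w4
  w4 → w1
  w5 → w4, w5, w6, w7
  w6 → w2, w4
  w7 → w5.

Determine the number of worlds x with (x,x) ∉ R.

Enumerating: w1, w2, w3, w4, w6, w7.

6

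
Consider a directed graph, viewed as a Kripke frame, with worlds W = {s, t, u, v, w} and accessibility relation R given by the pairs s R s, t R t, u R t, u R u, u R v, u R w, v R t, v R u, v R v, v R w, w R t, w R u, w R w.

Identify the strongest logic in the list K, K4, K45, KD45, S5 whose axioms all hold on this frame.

Transitive (axiom 4): no — w R u and u R v, but not w R v.
Euclidean (axiom 5): no — u R t and u R v, but not t R v.
Serial (axiom D): yes — every world has a successor (e.g. s R s).
Reflexive (axiom T): yes — every world is R-related to itself.
So F validates K; K4 would additionally require R to be transitive. The strongest is K.

K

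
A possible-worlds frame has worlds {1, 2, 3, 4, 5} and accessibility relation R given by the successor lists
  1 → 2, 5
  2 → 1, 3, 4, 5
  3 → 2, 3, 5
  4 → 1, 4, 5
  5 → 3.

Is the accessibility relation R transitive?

No

Transitive: no — 1 R 2 and 2 R 3, but not 1 R 3.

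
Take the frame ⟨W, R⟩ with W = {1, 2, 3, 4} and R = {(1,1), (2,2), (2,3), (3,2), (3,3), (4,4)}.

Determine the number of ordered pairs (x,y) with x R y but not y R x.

0

R is symmetric; there are no such tuples.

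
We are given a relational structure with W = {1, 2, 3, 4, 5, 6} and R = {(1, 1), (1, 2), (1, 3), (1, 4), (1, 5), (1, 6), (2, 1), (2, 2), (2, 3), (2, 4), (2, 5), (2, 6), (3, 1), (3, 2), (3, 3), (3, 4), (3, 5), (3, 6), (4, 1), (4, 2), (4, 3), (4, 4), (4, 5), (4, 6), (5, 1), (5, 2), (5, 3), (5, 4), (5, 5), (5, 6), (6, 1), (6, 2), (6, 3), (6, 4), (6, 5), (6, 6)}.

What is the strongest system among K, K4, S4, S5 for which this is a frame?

Transitive (axiom 4): yes — every two-step R-path is closed by a direct edge.
Reflexive (axiom T): yes — every world is R-related to itself.
Euclidean (axiom 5): yes — any two successors of a common world are R-related.
So F validates K, K4, S4, S5. The strongest is S5.

S5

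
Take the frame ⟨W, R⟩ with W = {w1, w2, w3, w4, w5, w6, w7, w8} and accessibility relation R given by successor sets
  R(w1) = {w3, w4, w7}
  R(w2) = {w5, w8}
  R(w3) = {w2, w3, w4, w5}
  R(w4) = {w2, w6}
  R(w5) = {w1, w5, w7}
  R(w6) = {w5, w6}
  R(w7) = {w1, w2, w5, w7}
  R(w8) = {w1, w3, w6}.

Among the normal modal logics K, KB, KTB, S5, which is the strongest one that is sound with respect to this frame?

K

Symmetric (axiom B): no — w1 R w3 but not w3 R w1.
Reflexive (axiom T): no — w1 is not related to itself.
Euclidean (axiom 5): no — w1 R w3 and w1 R w7, but not w3 R w7.
So F validates K; KB would additionally require R to be symmetric. The strongest is K.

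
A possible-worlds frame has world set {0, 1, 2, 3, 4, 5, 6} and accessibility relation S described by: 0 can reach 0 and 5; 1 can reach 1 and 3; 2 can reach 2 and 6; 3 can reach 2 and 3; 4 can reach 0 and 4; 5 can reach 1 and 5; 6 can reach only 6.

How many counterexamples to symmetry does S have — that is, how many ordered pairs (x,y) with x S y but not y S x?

6

Enumerating: (0,5), (1,3), (2,6), (3,2), (4,0), (5,1).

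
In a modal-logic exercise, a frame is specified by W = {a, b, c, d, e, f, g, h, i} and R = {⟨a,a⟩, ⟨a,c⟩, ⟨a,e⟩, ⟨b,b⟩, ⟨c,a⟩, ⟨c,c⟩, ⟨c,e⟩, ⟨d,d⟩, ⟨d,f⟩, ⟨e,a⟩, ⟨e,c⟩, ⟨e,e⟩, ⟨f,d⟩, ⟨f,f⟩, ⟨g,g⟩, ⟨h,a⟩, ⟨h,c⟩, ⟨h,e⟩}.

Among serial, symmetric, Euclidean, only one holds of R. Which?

Euclidean

Serial: no — i has no R-successor.
Symmetric: no — h R a but not a R h.
Euclidean: yes — any two successors of a common world are R-related.
Only Euclidean holds.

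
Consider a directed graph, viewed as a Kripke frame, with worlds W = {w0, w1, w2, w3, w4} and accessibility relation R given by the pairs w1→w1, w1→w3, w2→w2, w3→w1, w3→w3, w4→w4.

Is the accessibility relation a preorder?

Reflexive: no — w0 is not related to itself.
Transitive: yes — every two-step R-path is closed by a direct edge.
So R is not a preorder.

No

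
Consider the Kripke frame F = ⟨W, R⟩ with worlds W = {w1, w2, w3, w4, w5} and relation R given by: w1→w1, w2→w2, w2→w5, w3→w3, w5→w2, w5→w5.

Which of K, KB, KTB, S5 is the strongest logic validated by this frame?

KB

Symmetric (axiom B): yes — every pair in R has its reverse in R.
Reflexive (axiom T): no — w4 is not related to itself.
Euclidean (axiom 5): yes — any two successors of a common world are R-related.
So F validates K, KB; KTB would additionally require R to be reflexive. The strongest is KB.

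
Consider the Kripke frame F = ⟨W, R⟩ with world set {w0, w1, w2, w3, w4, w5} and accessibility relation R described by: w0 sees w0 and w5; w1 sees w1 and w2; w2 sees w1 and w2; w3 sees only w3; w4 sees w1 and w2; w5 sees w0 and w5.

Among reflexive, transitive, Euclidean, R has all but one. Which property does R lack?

Reflexive: no — w4 is not related to itself.
Transitive: yes — every two-step R-path is closed by a direct edge.
Euclidean: yes — any two successors of a common world are R-related.
Only reflexive fails.

reflexive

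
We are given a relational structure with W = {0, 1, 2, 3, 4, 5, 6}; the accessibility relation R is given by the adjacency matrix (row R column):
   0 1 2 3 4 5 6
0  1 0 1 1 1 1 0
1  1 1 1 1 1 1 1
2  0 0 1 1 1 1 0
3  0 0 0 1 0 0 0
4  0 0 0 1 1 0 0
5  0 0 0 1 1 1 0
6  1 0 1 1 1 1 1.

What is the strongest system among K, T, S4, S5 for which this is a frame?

Reflexive (axiom T): yes — every world is R-related to itself.
Transitive (axiom 4): yes — every two-step R-path is closed by a direct edge.
Euclidean (axiom 5): no — 0 R 3 and 0 R 2, but not 3 R 2.
So F validates K, T, S4; S5 would additionally require R to be Euclidean. The strongest is S4.

S4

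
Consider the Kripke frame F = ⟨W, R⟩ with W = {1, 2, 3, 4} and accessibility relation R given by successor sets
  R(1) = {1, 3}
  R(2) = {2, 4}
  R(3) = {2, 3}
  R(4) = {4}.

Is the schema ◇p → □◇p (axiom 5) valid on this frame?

No

Axiom 5 corresponds to the accessibility relation being Euclidean.
Euclidean: no — 1 R 3 and 1 R 1, but not 3 R 1.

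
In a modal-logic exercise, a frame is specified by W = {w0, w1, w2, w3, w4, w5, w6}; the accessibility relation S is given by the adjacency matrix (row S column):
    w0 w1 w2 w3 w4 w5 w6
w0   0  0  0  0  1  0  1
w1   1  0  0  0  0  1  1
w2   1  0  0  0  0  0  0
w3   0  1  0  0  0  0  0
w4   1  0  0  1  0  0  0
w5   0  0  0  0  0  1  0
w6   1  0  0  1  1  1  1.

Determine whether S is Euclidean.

Euclidean: no — w0 S w4 and w0 S w6, but not w4 S w6.

No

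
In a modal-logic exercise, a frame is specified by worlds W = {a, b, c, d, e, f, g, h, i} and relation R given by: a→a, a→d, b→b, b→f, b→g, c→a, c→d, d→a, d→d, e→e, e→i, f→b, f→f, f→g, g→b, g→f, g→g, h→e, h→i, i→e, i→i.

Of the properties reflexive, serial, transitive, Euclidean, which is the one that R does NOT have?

Reflexive: no — c is not related to itself.
Serial: yes — every world has a successor (e.g. a R a).
Transitive: yes — every two-step R-path is closed by a direct edge.
Euclidean: yes — any two successors of a common world are R-related.
Only reflexive fails.

reflexive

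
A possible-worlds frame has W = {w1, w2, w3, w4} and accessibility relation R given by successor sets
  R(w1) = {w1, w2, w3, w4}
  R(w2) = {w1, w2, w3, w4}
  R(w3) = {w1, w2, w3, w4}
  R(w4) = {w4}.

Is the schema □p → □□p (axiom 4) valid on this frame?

Axiom 4 corresponds to the accessibility relation being transitive.
Transitive: yes — every two-step R-path is closed by a direct edge.

Yes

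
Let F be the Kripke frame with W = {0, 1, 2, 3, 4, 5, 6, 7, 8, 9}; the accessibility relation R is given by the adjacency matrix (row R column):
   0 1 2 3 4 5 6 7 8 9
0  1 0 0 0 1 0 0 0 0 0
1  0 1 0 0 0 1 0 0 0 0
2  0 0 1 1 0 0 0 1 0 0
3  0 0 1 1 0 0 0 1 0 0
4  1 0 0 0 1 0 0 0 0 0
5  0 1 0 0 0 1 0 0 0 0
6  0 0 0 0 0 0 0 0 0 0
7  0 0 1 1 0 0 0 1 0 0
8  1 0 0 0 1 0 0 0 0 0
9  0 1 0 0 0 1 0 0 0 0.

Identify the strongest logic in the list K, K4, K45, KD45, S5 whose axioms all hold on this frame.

Transitive (axiom 4): yes — every two-step R-path is closed by a direct edge.
Euclidean (axiom 5): yes — any two successors of a common world are R-related.
Serial (axiom D): no — 6 has no R-successor.
Reflexive (axiom T): no — 6 is not related to itself.
So F validates K, K4, K45; KD45 would additionally require R to be serial. The strongest is K45.

K45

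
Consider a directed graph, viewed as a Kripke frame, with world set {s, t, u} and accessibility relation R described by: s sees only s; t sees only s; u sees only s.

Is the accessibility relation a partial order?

No

Reflexive: no — t is not related to itself.
Transitive: yes — every two-step R-path is closed by a direct edge.
Antisymmetric: yes — no distinct pair is related both ways.
So R is not a partial order.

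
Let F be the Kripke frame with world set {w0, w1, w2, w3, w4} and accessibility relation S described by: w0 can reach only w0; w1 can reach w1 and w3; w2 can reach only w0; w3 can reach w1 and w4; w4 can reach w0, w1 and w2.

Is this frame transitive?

No

Transitive: no — w1 S w3 and w3 S w4, but not w1 S w4.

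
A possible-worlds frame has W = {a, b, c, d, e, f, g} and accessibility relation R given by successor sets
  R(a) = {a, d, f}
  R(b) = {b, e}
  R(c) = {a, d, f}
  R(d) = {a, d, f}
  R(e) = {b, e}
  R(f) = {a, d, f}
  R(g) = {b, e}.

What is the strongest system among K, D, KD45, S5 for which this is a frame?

KD45

Serial (axiom D): yes — every world has a successor (e.g. a R a).
Euclidean (axiom 5): yes — any two successors of a common world are R-related.
Transitive (axiom 4): yes — every two-step R-path is closed by a direct edge.
Reflexive (axiom T): no — c is not related to itself.
So F validates K, D, KD45; S5 would additionally require R to be reflexive. The strongest is KD45.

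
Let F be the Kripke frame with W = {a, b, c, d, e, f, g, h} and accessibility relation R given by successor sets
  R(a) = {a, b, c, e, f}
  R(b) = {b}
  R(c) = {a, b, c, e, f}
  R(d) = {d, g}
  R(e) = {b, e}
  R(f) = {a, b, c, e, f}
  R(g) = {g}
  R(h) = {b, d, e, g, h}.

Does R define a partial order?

No

Reflexive: yes — every world is R-related to itself.
Transitive: yes — every two-step R-path is closed by a direct edge.
Antisymmetric: no — a R c and c R a with a ≠ c.
So R is not a partial order.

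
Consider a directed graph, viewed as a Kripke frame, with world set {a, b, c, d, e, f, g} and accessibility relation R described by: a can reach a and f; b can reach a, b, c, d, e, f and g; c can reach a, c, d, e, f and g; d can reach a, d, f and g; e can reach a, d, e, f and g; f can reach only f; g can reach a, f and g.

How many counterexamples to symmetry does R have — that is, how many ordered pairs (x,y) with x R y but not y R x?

21

Enumerating: (a,f), (b,a), (b,c), (b,d), (b,e), (b,f), (b,g), (c,a), (c,d), (c,e), (c,f), (c,g), … and 9 more.
Total: 21.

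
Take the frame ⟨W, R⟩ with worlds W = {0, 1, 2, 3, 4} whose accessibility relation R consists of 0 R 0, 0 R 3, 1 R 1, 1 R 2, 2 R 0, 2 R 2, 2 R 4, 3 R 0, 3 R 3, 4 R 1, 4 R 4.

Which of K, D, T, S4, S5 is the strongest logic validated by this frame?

Serial (axiom D): yes — every world has a successor (e.g. 0 R 0).
Reflexive (axiom T): yes — every world is R-related to itself.
Transitive (axiom 4): no — 1 R 2 and 2 R 0, but not 1 R 0.
Euclidean (axiom 5): no — 2 R 0 and 2 R 4, but not 0 R 4.
So F validates K, D, T; S4 would additionally require R to be transitive. The strongest is T.

T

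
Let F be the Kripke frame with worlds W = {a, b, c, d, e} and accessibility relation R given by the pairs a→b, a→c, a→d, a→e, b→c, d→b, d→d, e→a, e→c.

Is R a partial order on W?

No

Reflexive: no — a is not related to itself.
Transitive: no — d R b and b R c, but not d R c.
Antisymmetric: no — a R e and e R a with a ≠ e.
So R is not a partial order.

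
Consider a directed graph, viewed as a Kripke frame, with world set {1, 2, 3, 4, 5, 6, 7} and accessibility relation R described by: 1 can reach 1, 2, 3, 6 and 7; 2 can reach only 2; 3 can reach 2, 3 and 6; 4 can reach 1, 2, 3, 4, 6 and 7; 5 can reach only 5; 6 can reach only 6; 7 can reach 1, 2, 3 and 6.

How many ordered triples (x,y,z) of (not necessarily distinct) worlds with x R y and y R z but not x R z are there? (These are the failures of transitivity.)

Enumerating: (7,1,7).

1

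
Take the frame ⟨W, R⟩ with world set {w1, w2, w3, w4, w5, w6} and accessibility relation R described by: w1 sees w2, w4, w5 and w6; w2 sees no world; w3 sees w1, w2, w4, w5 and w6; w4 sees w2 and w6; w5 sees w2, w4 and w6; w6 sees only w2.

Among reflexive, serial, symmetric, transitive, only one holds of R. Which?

transitive

Reflexive: no — w1 is not related to itself.
Serial: no — w2 has no R-successor.
Symmetric: no — w1 R w2 but not w2 R w1.
Transitive: yes — every two-step R-path is closed by a direct edge.
Only transitive holds.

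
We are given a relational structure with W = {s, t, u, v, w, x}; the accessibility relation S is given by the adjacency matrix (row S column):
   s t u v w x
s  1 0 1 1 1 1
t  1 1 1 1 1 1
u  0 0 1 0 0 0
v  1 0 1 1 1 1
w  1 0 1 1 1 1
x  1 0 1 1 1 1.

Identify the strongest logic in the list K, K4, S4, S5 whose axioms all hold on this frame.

Transitive (axiom 4): yes — every two-step S-path is closed by a direct edge.
Reflexive (axiom T): yes — every world is S-related to itself.
Euclidean (axiom 5): no — s S u and s S v, but not u S v.
So F validates K, K4, S4; S5 would additionally require S to be Euclidean. The strongest is S4.

S4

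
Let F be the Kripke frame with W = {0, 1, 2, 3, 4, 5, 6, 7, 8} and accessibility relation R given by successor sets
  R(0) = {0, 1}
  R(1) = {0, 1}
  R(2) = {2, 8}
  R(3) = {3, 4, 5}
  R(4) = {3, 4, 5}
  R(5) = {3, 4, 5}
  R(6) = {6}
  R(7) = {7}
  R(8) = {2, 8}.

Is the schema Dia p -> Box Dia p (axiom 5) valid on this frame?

Yes

By correspondence theory, 5 is valid on a frame iff R is Euclidean.
Euclidean: yes — any two successors of a common world are R-related.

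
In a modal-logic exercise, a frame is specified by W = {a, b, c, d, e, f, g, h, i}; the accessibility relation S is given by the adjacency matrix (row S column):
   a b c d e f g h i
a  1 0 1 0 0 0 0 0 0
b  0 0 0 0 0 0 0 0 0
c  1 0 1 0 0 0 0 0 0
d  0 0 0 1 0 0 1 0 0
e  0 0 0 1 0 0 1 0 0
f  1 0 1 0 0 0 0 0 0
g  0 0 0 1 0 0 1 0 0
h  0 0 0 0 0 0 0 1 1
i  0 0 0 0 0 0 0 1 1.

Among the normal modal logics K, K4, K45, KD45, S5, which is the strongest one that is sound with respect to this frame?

K45

Transitive (axiom 4): yes — every two-step S-path is closed by a direct edge.
Euclidean (axiom 5): yes — any two successors of a common world are S-related.
Serial (axiom D): no — b has no S-successor.
Reflexive (axiom T): no — b is not related to itself.
So F validates K, K4, K45; KD45 would additionally require S to be serial. The strongest is K45.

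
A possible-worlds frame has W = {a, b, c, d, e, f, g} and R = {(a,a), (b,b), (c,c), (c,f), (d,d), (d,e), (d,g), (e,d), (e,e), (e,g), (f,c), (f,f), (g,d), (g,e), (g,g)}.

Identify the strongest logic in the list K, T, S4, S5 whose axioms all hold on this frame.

S5

Reflexive (axiom T): yes — every world is R-related to itself.
Transitive (axiom 4): yes — every two-step R-path is closed by a direct edge.
Euclidean (axiom 5): yes — any two successors of a common world are R-related.
So F validates K, T, S4, S5. The strongest is S5.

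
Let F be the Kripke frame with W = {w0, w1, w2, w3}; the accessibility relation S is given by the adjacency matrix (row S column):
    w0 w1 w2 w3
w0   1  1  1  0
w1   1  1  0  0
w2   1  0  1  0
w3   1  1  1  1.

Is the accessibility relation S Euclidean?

No

Euclidean: no — w0 S w1 and w0 S w2, but not w1 S w2.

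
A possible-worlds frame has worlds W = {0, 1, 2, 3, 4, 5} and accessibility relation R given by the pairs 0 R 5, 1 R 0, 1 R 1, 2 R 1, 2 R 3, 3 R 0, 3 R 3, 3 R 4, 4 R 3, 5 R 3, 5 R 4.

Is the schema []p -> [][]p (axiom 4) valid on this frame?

No

Axiom 4 corresponds to the accessibility relation being transitive.
Transitive: no — 0 R 5 and 5 R 3, but not 0 R 3.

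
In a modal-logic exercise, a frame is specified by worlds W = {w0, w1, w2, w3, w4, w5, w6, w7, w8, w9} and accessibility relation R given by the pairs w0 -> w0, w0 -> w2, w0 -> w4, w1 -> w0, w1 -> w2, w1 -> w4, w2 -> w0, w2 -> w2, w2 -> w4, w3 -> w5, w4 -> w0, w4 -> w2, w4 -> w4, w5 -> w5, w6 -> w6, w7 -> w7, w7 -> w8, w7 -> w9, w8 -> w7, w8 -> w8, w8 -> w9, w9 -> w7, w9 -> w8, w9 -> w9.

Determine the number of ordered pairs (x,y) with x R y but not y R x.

Enumerating: (w1,w0), (w1,w2), (w1,w4), (w3,w5).

4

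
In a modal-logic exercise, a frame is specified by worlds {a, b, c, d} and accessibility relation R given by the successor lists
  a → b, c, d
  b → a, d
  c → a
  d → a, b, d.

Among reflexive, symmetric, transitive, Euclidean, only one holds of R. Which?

symmetric

Reflexive: no — a is not related to itself.
Symmetric: yes — every pair in R has its reverse in R.
Transitive: no — b R a and a R c, but not b R c.
Euclidean: no — a R b and a R c, but not b R c.
Only symmetric holds.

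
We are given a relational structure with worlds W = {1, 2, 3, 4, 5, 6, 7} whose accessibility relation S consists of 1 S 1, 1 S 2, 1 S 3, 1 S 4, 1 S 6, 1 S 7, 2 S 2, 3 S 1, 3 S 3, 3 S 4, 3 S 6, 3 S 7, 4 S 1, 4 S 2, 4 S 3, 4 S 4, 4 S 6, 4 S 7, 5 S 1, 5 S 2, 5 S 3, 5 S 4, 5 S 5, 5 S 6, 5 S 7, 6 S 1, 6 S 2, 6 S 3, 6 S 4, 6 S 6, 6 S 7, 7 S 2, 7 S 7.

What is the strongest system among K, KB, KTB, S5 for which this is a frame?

Symmetric (axiom B): no — 1 S 2 but not 2 S 1.
Reflexive (axiom T): yes — every world is S-related to itself.
Euclidean (axiom 5): no — 1 S 2 and 1 S 3, but not 2 S 3.
So F validates K; KB would additionally require S to be symmetric. The strongest is K.

K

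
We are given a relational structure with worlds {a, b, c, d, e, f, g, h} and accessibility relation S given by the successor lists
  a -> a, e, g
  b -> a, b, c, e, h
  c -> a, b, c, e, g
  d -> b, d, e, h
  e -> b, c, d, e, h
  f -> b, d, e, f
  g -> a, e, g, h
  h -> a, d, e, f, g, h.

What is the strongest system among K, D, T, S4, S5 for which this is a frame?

T

Serial (axiom D): yes — every world has a successor (e.g. a S a).
Reflexive (axiom T): yes — every world is S-related to itself.
Transitive (axiom 4): no — a S e and e S b, but not a S b.
Euclidean (axiom 5): no — a S e and a S g, but not e S g.
So F validates K, D, T; S4 would additionally require S to be transitive. The strongest is T.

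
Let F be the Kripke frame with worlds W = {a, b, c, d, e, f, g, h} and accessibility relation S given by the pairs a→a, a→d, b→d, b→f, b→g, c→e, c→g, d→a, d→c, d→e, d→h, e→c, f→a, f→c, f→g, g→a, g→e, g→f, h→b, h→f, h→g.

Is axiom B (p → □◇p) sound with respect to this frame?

The schema B characterises exactly the symmetric frames.
Symmetric: no — b S d but not d S b.

No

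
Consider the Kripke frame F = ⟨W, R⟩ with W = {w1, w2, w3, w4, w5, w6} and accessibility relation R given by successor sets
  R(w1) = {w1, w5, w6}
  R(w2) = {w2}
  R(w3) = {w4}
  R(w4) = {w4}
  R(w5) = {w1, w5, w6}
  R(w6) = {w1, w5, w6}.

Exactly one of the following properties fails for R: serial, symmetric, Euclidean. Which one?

Serial: yes — every world has a successor (e.g. w1 R w1).
Symmetric: no — w3 R w4 but not w4 R w3.
Euclidean: yes — any two successors of a common world are R-related.
Only symmetric fails.

symmetric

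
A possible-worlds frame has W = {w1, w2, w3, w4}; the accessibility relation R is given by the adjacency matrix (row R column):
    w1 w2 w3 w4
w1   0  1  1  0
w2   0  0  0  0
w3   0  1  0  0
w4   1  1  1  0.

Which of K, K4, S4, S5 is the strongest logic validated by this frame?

Transitive (axiom 4): yes — every two-step R-path is closed by a direct edge.
Reflexive (axiom T): no — w1 is not related to itself.
Euclidean (axiom 5): no — w1 R w2 and w1 R w3, but not w2 R w3.
So F validates K, K4; S4 would additionally require R to be reflexive. The strongest is K4.

K4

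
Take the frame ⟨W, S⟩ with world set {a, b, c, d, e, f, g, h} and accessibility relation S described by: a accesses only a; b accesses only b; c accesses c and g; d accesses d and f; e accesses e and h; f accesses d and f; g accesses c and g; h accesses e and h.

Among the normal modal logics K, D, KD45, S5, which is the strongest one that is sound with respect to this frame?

S5

Serial (axiom D): yes — every world has a successor (e.g. a S a).
Euclidean (axiom 5): yes — any two successors of a common world are S-related.
Transitive (axiom 4): yes — every two-step S-path is closed by a direct edge.
Reflexive (axiom T): yes — every world is S-related to itself.
So F validates K, D, KD45, S5. The strongest is S5.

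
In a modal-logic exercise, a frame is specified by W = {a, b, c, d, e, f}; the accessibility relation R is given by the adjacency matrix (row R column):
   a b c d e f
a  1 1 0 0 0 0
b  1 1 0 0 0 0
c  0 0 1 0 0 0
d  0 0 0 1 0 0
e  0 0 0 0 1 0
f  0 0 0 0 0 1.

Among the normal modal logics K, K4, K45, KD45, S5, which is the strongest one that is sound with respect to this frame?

S5

Transitive (axiom 4): yes — every two-step R-path is closed by a direct edge.
Euclidean (axiom 5): yes — any two successors of a common world are R-related.
Serial (axiom D): yes — every world has a successor (e.g. a R a).
Reflexive (axiom T): yes — every world is R-related to itself.
So F validates K, K4, K45, KD45, S5. The strongest is S5.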